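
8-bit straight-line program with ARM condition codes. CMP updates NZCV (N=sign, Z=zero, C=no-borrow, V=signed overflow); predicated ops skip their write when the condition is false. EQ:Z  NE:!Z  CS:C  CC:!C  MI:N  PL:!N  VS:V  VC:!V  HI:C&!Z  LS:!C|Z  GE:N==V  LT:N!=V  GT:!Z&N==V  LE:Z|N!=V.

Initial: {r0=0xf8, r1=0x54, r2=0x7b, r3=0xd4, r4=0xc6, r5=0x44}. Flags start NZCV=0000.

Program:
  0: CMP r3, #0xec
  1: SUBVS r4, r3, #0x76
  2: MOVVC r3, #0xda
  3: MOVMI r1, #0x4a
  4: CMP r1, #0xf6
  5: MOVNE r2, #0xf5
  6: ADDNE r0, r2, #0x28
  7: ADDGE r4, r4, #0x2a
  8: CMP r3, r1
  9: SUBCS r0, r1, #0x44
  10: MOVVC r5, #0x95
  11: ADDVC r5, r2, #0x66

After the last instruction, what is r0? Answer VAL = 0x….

VAL = 0x06

0: ✓ CMP  NZCV=1000
1: · SUBVS
2: ✓ MOVVC  r3←0xda
3: ✓ MOVMI  r1←0x4a
4: ✓ CMP  NZCV=0000
5: ✓ MOVNE  r2←0xf5
6: ✓ ADDNE  r0←0x1d
7: ✓ ADDGE  r4←0xf0
8: ✓ CMP  NZCV=1010
9: ✓ SUBCS  r0←0x06
10: ✓ MOVVC  r5←0x95
11: ✓ ADDVC  r5←0x5b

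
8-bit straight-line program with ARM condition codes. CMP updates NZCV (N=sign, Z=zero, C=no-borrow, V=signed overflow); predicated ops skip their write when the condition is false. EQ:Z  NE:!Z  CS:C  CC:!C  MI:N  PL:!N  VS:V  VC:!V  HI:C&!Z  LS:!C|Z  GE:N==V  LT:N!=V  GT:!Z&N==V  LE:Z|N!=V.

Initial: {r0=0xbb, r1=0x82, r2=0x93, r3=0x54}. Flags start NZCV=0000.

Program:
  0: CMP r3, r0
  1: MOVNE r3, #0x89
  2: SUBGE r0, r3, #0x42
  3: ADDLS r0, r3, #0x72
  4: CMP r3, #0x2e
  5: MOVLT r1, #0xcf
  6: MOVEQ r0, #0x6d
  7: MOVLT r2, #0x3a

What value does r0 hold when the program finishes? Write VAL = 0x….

[0] flags=1001 → (cmp)
[1] flags=1001 NE?T → r3=0x89
[2] flags=1001 GE?T → r0=0x47
[3] flags=1001 LS?T → r0=0xfb
[4] flags=0011 → (cmp)
[5] flags=0011 LT?T → r1=0xcf
[6] flags=0011 EQ?F → skip
[7] flags=0011 LT?T → r2=0x3a

VAL = 0xfb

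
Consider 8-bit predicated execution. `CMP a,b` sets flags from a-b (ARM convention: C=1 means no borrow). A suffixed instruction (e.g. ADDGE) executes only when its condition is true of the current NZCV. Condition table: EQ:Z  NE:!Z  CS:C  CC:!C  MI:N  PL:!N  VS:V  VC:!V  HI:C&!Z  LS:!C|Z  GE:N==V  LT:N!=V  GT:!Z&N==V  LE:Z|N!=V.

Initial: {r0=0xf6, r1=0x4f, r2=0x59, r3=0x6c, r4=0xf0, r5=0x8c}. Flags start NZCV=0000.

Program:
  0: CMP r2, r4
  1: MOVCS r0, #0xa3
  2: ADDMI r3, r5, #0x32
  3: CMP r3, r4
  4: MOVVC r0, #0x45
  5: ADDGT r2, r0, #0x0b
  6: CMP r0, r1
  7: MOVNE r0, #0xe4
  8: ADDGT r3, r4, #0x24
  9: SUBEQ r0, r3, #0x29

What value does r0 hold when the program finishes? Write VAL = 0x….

VAL = 0xe4

[0] flags=0000 → (cmp)
[1] flags=0000 CS?F → skip
[2] flags=0000 MI?F → skip
[3] flags=0000 → (cmp)
[4] flags=0000 VC?T → r0=0x45
[5] flags=0000 GT?T → r2=0x50
[6] flags=1000 → (cmp)
[7] flags=1000 NE?T → r0=0xe4
[8] flags=1000 GT?F → skip
[9] flags=1000 EQ?F → skip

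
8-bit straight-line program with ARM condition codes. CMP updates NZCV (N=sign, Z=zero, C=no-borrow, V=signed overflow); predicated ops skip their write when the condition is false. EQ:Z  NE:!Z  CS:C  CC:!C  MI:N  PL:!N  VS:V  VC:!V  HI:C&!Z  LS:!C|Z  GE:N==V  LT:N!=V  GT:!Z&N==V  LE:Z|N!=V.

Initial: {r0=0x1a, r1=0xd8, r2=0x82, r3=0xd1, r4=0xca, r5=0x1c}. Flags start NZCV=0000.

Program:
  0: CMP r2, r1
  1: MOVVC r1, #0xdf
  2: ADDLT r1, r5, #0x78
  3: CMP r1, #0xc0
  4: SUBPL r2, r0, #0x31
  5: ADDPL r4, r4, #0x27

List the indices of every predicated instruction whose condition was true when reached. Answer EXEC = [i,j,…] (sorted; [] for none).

EXEC = [1,2]

0: ✓ CMP  NZCV=1000
1: ✓ MOVVC  r1←0xdf
2: ✓ ADDLT  r1←0x94
3: ✓ CMP  NZCV=1000
4: · SUBPL
5: · ADDPL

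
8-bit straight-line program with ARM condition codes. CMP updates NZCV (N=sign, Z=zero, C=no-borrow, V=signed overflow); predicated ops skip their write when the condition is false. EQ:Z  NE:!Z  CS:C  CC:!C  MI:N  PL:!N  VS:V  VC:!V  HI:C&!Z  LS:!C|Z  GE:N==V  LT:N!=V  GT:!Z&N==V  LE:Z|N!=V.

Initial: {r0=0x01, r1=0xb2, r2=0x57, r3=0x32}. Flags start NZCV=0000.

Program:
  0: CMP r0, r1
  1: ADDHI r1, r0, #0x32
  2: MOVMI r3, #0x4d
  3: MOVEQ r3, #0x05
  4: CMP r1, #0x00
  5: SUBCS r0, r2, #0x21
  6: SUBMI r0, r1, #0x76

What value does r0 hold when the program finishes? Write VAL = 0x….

[0] flags=0000 → (cmp)
[1] flags=0000 HI?F → skip
[2] flags=0000 MI?F → skip
[3] flags=0000 EQ?F → skip
[4] flags=1010 → (cmp)
[5] flags=1010 CS?T → r0=0x36
[6] flags=1010 MI?T → r0=0x3c

VAL = 0x3c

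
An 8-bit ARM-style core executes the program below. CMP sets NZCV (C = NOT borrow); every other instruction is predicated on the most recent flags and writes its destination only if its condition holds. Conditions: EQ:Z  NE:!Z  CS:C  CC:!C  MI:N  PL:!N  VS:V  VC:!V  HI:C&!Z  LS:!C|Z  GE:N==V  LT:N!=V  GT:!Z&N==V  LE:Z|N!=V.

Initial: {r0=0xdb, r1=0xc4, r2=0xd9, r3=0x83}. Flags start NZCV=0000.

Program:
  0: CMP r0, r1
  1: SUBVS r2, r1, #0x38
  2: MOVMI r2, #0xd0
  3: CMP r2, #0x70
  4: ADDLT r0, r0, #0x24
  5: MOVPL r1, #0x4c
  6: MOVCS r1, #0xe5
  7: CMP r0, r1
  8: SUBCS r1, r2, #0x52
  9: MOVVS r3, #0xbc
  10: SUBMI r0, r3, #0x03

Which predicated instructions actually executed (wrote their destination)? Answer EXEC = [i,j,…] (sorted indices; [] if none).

EXEC = [4,5,6,8]

0: ✓ CMP  NZCV=0010
1: · SUBVS
2: · MOVMI
3: ✓ CMP  NZCV=0011
4: ✓ ADDLT  r0←0xff
5: ✓ MOVPL  r1←0x4c
6: ✓ MOVCS  r1←0xe5
7: ✓ CMP  NZCV=0010
8: ✓ SUBCS  r1←0x87
9: · MOVVS
10: · SUBMI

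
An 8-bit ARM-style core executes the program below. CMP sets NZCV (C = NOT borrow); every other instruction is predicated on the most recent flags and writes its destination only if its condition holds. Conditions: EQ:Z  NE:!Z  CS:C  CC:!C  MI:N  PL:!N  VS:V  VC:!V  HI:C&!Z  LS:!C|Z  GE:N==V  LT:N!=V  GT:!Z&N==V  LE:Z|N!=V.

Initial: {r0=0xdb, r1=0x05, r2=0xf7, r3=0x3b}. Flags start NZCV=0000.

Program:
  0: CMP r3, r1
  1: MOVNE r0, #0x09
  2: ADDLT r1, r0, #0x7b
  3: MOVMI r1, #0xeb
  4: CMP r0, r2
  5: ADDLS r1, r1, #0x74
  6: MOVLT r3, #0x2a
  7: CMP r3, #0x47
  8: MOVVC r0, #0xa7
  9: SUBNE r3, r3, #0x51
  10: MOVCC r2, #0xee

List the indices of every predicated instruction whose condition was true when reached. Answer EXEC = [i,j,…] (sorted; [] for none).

EXEC = [1,5,8,9,10]

[0] flags=0010 → (cmp)
[1] flags=0010 NE?T → r0=0x09
[2] flags=0010 LT?F → skip
[3] flags=0010 MI?F → skip
[4] flags=0000 → (cmp)
[5] flags=0000 LS?T → r1=0x79
[6] flags=0000 LT?F → skip
[7] flags=1000 → (cmp)
[8] flags=1000 VC?T → r0=0xa7
[9] flags=1000 NE?T → r3=0xea
[10] flags=1000 CC?T → r2=0xee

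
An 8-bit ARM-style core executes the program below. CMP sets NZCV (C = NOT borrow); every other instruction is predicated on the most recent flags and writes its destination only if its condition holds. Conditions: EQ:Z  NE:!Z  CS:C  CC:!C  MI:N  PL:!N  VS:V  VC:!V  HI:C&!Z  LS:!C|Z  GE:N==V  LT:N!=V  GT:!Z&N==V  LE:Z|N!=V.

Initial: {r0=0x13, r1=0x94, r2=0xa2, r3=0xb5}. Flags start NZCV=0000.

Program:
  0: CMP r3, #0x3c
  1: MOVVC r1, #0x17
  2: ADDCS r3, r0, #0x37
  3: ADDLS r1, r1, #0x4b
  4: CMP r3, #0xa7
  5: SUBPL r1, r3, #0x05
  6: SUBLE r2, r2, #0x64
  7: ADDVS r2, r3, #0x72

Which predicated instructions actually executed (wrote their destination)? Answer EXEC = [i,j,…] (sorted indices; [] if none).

EXEC = [2,7]

0: ✓ CMP  NZCV=0011
1: · MOVVC
2: ✓ ADDCS  r3←0x4a
3: · ADDLS
4: ✓ CMP  NZCV=1001
5: · SUBPL
6: · SUBLE
7: ✓ ADDVS  r2←0xbc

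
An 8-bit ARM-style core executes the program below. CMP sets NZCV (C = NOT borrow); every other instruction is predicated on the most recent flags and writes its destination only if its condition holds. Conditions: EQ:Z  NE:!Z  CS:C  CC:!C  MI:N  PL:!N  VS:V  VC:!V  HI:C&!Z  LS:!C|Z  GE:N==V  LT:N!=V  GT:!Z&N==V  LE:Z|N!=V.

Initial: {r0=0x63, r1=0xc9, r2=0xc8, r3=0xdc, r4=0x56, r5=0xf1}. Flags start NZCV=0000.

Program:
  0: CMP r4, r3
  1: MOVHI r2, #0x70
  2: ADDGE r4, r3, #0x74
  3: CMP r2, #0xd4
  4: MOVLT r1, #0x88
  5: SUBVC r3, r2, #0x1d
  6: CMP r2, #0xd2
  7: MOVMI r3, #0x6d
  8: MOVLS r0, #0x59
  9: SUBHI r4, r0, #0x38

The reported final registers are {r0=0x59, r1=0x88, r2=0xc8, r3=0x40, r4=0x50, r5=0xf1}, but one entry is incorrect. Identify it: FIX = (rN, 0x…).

0: ✓ CMP  NZCV=0000
1: · MOVHI
2: ✓ ADDGE  r4←0x50
3: ✓ CMP  NZCV=1000
4: ✓ MOVLT  r1←0x88
5: ✓ SUBVC  r3←0xab
6: ✓ CMP  NZCV=1000
7: ✓ MOVMI  r3←0x6d
8: ✓ MOVLS  r0←0x59
9: · SUBHI

FIX = (r3, 0x6d)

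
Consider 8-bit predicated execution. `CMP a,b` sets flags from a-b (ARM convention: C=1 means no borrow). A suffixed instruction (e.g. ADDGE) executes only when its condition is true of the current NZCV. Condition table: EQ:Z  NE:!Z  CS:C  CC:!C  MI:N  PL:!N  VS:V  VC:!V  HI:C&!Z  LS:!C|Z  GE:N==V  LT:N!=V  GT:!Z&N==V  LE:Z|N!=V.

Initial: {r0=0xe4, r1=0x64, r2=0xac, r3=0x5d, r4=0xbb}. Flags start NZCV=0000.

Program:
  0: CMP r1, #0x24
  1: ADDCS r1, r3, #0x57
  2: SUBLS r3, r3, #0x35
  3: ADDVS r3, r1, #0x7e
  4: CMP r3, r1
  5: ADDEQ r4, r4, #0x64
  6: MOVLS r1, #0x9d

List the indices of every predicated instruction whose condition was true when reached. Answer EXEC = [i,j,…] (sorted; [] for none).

EXEC = [1,6]

0: ✓ CMP  NZCV=0010
1: ✓ ADDCS  r1←0xb4
2: · SUBLS
3: · ADDVS
4: ✓ CMP  NZCV=1001
5: · ADDEQ
6: ✓ MOVLS  r1←0x9d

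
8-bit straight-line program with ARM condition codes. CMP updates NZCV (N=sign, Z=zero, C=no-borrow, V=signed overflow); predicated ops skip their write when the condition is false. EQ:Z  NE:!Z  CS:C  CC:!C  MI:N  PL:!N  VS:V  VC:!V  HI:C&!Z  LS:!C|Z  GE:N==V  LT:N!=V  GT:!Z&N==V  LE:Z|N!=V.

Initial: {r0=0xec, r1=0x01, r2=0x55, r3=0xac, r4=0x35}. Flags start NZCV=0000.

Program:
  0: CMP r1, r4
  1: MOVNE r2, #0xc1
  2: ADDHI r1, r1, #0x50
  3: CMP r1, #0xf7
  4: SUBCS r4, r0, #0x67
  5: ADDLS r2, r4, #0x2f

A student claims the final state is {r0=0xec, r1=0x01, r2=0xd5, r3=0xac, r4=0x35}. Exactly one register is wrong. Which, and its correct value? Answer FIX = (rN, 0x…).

FIX = (r2, 0x64)

0: ✓ CMP  NZCV=1000
1: ✓ MOVNE  r2←0xc1
2: · ADDHI
3: ✓ CMP  NZCV=0000
4: · SUBCS
5: ✓ ADDLS  r2←0x64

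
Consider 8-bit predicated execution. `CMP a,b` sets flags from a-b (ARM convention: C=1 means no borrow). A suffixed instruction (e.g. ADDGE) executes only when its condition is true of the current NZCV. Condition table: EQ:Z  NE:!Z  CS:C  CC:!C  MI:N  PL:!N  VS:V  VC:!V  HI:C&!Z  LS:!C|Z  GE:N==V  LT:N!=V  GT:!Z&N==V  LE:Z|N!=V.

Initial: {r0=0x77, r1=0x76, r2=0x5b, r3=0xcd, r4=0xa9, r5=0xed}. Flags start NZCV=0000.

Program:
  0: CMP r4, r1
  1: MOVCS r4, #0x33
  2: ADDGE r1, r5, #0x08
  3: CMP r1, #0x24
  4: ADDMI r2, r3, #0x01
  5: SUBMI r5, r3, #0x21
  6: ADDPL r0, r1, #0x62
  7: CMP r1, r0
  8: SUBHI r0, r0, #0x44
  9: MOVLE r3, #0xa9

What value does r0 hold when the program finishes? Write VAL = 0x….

VAL = 0xd8

0: ✓ CMP  NZCV=0011
1: ✓ MOVCS  r4←0x33
2: · ADDGE
3: ✓ CMP  NZCV=0010
4: · ADDMI
5: · SUBMI
6: ✓ ADDPL  r0←0xd8
7: ✓ CMP  NZCV=1001
8: · SUBHI
9: · MOVLE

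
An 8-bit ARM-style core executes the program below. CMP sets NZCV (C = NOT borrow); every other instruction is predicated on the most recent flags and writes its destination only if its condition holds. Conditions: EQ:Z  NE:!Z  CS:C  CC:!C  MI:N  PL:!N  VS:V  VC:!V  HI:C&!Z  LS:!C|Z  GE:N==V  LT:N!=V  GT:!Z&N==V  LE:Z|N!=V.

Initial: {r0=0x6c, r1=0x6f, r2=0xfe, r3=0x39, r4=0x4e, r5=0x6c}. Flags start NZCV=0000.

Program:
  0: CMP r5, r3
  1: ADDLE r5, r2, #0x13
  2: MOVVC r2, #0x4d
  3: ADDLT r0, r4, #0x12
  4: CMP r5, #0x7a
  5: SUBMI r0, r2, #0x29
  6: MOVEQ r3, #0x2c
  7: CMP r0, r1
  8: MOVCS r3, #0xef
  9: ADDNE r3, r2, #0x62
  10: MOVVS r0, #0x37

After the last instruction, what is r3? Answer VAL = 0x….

[0] flags=0010 → (cmp)
[1] flags=0010 LE?F → skip
[2] flags=0010 VC?T → r2=0x4d
[3] flags=0010 LT?F → skip
[4] flags=1000 → (cmp)
[5] flags=1000 MI?T → r0=0x24
[6] flags=1000 EQ?F → skip
[7] flags=1000 → (cmp)
[8] flags=1000 CS?F → skip
[9] flags=1000 NE?T → r3=0xaf
[10] flags=1000 VS?F → skip

VAL = 0xaf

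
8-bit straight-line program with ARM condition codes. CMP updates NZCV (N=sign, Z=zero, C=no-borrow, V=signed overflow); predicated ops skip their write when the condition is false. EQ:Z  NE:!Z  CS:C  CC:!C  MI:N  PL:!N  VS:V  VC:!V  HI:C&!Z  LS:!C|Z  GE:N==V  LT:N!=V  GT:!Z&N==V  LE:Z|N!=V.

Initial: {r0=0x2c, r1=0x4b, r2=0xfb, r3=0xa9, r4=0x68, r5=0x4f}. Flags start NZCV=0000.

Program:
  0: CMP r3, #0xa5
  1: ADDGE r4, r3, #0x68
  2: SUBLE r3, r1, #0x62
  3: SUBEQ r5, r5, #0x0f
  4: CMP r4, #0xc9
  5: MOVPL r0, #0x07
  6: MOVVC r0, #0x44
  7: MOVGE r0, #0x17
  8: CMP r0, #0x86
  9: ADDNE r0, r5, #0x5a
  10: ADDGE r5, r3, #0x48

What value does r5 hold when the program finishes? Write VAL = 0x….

[0] flags=0010 → (cmp)
[1] flags=0010 GE?T → r4=0x11
[2] flags=0010 LE?F → skip
[3] flags=0010 EQ?F → skip
[4] flags=0000 → (cmp)
[5] flags=0000 PL?T → r0=0x07
[6] flags=0000 VC?T → r0=0x44
[7] flags=0000 GE?T → r0=0x17
[8] flags=1001 → (cmp)
[9] flags=1001 NE?T → r0=0xa9
[10] flags=1001 GE?T → r5=0xf1

VAL = 0xf1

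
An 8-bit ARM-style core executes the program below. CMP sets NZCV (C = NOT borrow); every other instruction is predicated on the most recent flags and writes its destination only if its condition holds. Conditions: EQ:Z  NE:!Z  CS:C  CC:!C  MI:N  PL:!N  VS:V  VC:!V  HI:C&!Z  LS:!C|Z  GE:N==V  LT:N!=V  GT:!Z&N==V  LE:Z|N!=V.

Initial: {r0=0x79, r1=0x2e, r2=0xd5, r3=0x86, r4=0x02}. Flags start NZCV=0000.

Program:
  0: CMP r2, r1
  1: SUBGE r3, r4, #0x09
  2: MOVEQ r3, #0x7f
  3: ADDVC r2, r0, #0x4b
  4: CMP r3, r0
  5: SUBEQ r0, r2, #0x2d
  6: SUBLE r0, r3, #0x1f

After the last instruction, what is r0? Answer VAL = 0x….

0: ✓ CMP  NZCV=1010
1: · SUBGE
2: · MOVEQ
3: ✓ ADDVC  r2←0xc4
4: ✓ CMP  NZCV=0011
5: · SUBEQ
6: ✓ SUBLE  r0←0x67

VAL = 0x67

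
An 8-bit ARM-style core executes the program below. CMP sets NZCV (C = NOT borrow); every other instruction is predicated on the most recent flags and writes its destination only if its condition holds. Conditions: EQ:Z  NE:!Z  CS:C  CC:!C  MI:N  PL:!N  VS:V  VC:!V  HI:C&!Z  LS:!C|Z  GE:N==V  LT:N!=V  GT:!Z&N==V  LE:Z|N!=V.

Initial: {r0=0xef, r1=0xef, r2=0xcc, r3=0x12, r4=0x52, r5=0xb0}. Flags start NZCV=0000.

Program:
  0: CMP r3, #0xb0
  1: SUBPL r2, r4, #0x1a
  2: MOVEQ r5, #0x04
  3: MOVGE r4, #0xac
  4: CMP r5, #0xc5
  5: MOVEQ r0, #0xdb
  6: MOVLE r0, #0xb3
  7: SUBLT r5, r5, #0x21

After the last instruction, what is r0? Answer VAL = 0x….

VAL = 0xb3

0: ✓ CMP  NZCV=0000
1: ✓ SUBPL  r2←0x38
2: · MOVEQ
3: ✓ MOVGE  r4←0xac
4: ✓ CMP  NZCV=1000
5: · MOVEQ
6: ✓ MOVLE  r0←0xb3
7: ✓ SUBLT  r5←0x8f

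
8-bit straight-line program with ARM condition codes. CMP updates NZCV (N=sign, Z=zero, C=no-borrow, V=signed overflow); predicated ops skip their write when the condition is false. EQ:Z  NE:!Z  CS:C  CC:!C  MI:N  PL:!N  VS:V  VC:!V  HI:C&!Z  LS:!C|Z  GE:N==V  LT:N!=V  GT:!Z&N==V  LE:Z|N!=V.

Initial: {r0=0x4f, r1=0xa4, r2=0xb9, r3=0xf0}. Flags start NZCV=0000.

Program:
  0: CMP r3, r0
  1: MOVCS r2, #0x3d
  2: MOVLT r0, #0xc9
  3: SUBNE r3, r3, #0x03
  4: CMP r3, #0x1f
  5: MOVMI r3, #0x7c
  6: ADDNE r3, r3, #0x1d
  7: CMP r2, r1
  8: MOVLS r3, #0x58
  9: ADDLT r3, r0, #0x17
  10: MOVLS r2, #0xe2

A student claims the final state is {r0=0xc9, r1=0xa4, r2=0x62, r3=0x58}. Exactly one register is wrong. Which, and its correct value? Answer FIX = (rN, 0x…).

[0] flags=1010 → (cmp)
[1] flags=1010 CS?T → r2=0x3d
[2] flags=1010 LT?T → r0=0xc9
[3] flags=1010 NE?T → r3=0xed
[4] flags=1010 → (cmp)
[5] flags=1010 MI?T → r3=0x7c
[6] flags=1010 NE?T → r3=0x99
[7] flags=1001 → (cmp)
[8] flags=1001 LS?T → r3=0x58
[9] flags=1001 LT?F → skip
[10] flags=1001 LS?T → r2=0xe2

FIX = (r2, 0xe2)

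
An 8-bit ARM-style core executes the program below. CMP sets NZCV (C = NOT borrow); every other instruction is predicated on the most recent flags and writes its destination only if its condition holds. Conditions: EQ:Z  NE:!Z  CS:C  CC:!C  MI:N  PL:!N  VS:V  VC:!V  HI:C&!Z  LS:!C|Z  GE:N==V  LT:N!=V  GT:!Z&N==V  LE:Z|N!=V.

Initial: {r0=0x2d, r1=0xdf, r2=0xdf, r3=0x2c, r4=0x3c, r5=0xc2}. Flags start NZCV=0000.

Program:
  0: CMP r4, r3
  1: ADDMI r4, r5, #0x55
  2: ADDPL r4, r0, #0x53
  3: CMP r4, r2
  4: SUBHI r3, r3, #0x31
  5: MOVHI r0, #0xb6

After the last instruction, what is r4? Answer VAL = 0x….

0: ✓ CMP  NZCV=0010
1: · ADDMI
2: ✓ ADDPL  r4←0x80
3: ✓ CMP  NZCV=1000
4: · SUBHI
5: · MOVHI

VAL = 0x80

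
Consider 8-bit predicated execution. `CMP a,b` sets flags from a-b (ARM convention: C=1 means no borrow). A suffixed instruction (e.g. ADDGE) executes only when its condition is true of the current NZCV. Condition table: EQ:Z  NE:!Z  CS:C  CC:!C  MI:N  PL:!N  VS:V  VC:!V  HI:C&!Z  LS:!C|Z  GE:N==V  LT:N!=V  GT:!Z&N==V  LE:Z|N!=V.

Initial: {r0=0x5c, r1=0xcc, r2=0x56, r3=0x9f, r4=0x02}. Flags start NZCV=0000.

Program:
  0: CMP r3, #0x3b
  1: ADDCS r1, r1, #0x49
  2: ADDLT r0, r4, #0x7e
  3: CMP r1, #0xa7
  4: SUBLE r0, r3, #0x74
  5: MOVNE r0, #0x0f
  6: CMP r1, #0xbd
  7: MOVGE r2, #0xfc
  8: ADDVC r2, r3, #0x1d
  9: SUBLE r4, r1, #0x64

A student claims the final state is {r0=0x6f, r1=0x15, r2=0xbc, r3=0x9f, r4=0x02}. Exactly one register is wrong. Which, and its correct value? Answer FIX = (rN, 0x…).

FIX = (r0, 0x0f)

[0] flags=0011 → (cmp)
[1] flags=0011 CS?T → r1=0x15
[2] flags=0011 LT?T → r0=0x80
[3] flags=0000 → (cmp)
[4] flags=0000 LE?F → skip
[5] flags=0000 NE?T → r0=0x0f
[6] flags=0000 → (cmp)
[7] flags=0000 GE?T → r2=0xfc
[8] flags=0000 VC?T → r2=0xbc
[9] flags=0000 LE?F → skip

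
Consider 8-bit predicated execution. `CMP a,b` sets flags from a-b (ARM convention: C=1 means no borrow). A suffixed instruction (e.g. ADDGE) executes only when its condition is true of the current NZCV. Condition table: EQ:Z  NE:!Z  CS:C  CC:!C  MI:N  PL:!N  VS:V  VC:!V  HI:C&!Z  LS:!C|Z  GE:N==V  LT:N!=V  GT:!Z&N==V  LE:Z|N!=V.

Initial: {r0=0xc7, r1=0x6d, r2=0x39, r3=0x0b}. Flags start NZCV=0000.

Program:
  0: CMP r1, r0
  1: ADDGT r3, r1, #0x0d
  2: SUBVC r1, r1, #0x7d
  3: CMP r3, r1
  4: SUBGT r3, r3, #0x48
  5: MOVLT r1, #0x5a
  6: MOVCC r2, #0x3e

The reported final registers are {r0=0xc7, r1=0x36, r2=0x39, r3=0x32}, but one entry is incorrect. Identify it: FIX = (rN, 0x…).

FIX = (r1, 0x6d)

0: ✓ CMP  NZCV=1001
1: ✓ ADDGT  r3←0x7a
2: · SUBVC
3: ✓ CMP  NZCV=0010
4: ✓ SUBGT  r3←0x32
5: · MOVLT
6: · MOVCC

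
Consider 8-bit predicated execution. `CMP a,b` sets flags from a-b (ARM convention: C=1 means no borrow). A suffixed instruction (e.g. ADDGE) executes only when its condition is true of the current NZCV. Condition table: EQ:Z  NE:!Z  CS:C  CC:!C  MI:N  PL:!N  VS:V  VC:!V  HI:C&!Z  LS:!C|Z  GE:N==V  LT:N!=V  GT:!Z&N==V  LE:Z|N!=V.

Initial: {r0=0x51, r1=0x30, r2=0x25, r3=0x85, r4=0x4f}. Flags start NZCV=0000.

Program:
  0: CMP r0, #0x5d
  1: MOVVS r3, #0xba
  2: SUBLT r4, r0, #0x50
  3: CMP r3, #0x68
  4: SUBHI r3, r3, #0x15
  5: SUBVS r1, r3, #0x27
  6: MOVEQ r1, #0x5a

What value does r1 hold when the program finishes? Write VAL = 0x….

[0] flags=1000 → (cmp)
[1] flags=1000 VS?F → skip
[2] flags=1000 LT?T → r4=0x01
[3] flags=0011 → (cmp)
[4] flags=0011 HI?T → r3=0x70
[5] flags=0011 VS?T → r1=0x49
[6] flags=0011 EQ?F → skip

VAL = 0x49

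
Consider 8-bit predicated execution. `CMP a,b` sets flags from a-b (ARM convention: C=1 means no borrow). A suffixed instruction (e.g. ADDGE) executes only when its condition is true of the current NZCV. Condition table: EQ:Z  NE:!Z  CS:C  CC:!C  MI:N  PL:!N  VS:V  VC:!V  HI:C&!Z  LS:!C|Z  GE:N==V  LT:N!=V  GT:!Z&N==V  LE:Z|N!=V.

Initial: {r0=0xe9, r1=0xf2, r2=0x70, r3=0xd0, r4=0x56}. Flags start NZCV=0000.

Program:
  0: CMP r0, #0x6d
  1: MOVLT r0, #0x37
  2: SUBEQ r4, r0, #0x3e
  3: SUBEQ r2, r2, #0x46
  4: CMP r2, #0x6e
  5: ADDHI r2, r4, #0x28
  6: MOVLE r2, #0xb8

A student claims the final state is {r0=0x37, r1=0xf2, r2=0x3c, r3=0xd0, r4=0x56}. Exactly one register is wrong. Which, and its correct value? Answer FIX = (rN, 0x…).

0: ✓ CMP  NZCV=0011
1: ✓ MOVLT  r0←0x37
2: · SUBEQ
3: · SUBEQ
4: ✓ CMP  NZCV=0010
5: ✓ ADDHI  r2←0x7e
6: · MOVLE

FIX = (r2, 0x7e)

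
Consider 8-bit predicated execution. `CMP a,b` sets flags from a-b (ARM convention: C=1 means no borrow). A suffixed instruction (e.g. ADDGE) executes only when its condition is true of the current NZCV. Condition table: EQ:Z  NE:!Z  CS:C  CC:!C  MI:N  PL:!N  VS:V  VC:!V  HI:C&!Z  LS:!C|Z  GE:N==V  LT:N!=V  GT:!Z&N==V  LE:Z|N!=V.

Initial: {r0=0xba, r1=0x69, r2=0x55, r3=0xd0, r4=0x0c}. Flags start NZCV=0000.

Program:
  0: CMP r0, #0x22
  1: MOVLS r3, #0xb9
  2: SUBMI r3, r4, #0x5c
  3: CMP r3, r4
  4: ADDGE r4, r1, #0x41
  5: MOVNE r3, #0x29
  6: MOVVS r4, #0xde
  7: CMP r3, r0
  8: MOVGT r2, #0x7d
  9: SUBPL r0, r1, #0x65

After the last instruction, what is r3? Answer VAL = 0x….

0: ✓ CMP  NZCV=1010
1: · MOVLS
2: ✓ SUBMI  r3←0xb0
3: ✓ CMP  NZCV=1010
4: · ADDGE
5: ✓ MOVNE  r3←0x29
6: · MOVVS
7: ✓ CMP  NZCV=0000
8: ✓ MOVGT  r2←0x7d
9: ✓ SUBPL  r0←0x04

VAL = 0x29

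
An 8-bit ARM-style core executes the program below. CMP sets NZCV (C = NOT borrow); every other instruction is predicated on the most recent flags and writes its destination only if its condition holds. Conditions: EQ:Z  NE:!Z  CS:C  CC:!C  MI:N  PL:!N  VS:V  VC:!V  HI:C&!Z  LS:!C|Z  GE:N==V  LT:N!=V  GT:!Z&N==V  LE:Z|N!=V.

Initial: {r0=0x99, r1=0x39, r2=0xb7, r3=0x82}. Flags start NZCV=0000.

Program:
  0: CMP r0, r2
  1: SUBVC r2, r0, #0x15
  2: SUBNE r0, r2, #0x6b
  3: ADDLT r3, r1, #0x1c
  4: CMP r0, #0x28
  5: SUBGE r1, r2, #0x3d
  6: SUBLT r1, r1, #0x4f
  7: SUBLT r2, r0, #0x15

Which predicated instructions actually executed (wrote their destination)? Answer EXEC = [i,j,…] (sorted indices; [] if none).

EXEC = [1,2,3,6,7]

0: ✓ CMP  NZCV=1000
1: ✓ SUBVC  r2←0x84
2: ✓ SUBNE  r0←0x19
3: ✓ ADDLT  r3←0x55
4: ✓ CMP  NZCV=1000
5: · SUBGE
6: ✓ SUBLT  r1←0xea
7: ✓ SUBLT  r2←0x04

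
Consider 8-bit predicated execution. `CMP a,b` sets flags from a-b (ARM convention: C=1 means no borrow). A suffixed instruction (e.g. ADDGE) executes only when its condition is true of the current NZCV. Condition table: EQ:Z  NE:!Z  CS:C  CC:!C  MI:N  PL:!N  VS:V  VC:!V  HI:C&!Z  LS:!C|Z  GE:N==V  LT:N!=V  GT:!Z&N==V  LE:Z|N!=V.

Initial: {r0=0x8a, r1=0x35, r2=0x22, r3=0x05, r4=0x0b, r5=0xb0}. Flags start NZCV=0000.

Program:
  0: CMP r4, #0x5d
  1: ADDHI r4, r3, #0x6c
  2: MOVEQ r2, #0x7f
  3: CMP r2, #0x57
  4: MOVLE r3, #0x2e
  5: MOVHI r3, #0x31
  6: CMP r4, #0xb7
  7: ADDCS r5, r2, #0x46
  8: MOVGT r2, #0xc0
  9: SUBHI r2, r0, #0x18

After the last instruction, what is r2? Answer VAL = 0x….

0: ✓ CMP  NZCV=1000
1: · ADDHI
2: · MOVEQ
3: ✓ CMP  NZCV=1000
4: ✓ MOVLE  r3←0x2e
5: · MOVHI
6: ✓ CMP  NZCV=0000
7: · ADDCS
8: ✓ MOVGT  r2←0xc0
9: · SUBHI

VAL = 0xc0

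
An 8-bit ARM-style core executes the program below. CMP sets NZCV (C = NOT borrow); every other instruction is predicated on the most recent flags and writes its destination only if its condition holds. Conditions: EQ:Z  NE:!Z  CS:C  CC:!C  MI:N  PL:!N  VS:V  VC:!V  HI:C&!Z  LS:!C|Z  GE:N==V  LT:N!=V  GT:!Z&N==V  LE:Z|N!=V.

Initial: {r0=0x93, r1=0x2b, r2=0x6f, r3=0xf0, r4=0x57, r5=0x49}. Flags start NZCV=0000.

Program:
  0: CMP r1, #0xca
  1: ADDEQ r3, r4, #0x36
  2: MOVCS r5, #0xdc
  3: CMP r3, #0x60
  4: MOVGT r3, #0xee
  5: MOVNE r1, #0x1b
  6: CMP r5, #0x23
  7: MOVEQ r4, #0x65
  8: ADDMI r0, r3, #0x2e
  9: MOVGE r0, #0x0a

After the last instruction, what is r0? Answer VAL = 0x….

VAL = 0x0a

[0] flags=0000 → (cmp)
[1] flags=0000 EQ?F → skip
[2] flags=0000 CS?F → skip
[3] flags=1010 → (cmp)
[4] flags=1010 GT?F → skip
[5] flags=1010 NE?T → r1=0x1b
[6] flags=0010 → (cmp)
[7] flags=0010 EQ?F → skip
[8] flags=0010 MI?F → skip
[9] flags=0010 GE?T → r0=0x0a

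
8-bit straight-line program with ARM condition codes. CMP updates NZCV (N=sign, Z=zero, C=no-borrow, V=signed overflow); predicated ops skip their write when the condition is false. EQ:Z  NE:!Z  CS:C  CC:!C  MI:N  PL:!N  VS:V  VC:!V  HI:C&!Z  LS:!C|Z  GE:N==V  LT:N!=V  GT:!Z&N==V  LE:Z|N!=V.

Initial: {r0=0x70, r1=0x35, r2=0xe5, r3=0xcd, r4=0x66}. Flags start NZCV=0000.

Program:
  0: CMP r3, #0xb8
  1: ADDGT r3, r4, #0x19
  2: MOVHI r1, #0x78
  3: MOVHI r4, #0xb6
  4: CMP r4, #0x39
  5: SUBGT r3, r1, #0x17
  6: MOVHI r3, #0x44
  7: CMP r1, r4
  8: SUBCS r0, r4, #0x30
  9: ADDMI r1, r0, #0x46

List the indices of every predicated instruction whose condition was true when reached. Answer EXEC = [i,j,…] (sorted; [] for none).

0: ✓ CMP  NZCV=0010
1: ✓ ADDGT  r3←0x7f
2: ✓ MOVHI  r1←0x78
3: ✓ MOVHI  r4←0xb6
4: ✓ CMP  NZCV=0011
5: · SUBGT
6: ✓ MOVHI  r3←0x44
7: ✓ CMP  NZCV=1001
8: · SUBCS
9: ✓ ADDMI  r1←0xb6

EXEC = [1,2,3,6,9]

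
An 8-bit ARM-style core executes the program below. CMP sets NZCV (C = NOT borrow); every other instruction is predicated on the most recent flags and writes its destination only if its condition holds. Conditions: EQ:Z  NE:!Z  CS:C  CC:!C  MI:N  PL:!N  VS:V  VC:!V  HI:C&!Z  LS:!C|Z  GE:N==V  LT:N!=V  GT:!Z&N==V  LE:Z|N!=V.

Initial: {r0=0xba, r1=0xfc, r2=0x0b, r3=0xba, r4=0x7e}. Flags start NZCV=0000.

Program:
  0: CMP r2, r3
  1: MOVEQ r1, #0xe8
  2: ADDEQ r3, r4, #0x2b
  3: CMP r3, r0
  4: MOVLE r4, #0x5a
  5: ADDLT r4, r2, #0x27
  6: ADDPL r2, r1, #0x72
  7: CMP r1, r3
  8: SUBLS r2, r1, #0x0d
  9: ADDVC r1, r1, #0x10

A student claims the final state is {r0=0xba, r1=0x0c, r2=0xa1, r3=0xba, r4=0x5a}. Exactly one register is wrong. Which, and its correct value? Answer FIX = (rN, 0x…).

[0] flags=0000 → (cmp)
[1] flags=0000 EQ?F → skip
[2] flags=0000 EQ?F → skip
[3] flags=0110 → (cmp)
[4] flags=0110 LE?T → r4=0x5a
[5] flags=0110 LT?F → skip
[6] flags=0110 PL?T → r2=0x6e
[7] flags=0010 → (cmp)
[8] flags=0010 LS?F → skip
[9] flags=0010 VC?T → r1=0x0c

FIX = (r2, 0x6e)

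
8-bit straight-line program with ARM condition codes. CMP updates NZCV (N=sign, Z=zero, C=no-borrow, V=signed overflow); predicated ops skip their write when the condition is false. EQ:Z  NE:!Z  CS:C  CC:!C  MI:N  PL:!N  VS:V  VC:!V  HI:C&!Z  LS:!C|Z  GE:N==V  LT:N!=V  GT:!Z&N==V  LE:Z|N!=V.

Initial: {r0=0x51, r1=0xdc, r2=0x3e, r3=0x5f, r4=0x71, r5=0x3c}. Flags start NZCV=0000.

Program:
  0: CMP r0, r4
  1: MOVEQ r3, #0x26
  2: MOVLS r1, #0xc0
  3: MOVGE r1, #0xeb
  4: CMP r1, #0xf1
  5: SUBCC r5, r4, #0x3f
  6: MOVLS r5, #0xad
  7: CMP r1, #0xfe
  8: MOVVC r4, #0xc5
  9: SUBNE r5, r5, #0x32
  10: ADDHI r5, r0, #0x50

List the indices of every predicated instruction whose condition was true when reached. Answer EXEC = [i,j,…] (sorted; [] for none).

0: ✓ CMP  NZCV=1000
1: · MOVEQ
2: ✓ MOVLS  r1←0xc0
3: · MOVGE
4: ✓ CMP  NZCV=1000
5: ✓ SUBCC  r5←0x32
6: ✓ MOVLS  r5←0xad
7: ✓ CMP  NZCV=1000
8: ✓ MOVVC  r4←0xc5
9: ✓ SUBNE  r5←0x7b
10: · ADDHI

EXEC = [2,5,6,8,9]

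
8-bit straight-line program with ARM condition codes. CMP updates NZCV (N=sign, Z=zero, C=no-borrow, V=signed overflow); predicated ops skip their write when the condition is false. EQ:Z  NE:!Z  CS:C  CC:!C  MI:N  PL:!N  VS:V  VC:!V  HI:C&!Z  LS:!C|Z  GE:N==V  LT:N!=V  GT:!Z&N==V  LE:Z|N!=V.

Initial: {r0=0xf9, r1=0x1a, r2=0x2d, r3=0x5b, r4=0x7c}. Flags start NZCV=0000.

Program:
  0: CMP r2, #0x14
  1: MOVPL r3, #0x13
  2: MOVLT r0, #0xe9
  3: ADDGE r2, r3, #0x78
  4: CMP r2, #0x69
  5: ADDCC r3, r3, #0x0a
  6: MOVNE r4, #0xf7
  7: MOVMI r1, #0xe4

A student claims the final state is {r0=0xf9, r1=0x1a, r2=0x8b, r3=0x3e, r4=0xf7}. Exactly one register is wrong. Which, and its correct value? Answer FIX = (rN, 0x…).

FIX = (r3, 0x13)

[0] flags=0010 → (cmp)
[1] flags=0010 PL?T → r3=0x13
[2] flags=0010 LT?F → skip
[3] flags=0010 GE?T → r2=0x8b
[4] flags=0011 → (cmp)
[5] flags=0011 CC?F → skip
[6] flags=0011 NE?T → r4=0xf7
[7] flags=0011 MI?F → skip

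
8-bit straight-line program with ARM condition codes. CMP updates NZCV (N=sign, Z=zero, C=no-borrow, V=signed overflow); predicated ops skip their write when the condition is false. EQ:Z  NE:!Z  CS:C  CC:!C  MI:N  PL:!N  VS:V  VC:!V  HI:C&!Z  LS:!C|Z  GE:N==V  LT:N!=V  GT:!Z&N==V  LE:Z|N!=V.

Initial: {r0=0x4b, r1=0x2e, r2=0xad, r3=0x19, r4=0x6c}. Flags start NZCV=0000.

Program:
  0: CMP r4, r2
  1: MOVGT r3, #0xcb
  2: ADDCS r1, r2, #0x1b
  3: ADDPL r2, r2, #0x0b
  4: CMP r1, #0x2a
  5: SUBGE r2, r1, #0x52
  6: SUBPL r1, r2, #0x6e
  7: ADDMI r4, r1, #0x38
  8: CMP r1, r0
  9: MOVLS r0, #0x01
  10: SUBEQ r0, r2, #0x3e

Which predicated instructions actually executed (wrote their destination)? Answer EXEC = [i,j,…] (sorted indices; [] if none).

0: ✓ CMP  NZCV=1001
1: ✓ MOVGT  r3←0xcb
2: · ADDCS
3: · ADDPL
4: ✓ CMP  NZCV=0010
5: ✓ SUBGE  r2←0xdc
6: ✓ SUBPL  r1←0x6e
7: · ADDMI
8: ✓ CMP  NZCV=0010
9: · MOVLS
10: · SUBEQ

EXEC = [1,5,6]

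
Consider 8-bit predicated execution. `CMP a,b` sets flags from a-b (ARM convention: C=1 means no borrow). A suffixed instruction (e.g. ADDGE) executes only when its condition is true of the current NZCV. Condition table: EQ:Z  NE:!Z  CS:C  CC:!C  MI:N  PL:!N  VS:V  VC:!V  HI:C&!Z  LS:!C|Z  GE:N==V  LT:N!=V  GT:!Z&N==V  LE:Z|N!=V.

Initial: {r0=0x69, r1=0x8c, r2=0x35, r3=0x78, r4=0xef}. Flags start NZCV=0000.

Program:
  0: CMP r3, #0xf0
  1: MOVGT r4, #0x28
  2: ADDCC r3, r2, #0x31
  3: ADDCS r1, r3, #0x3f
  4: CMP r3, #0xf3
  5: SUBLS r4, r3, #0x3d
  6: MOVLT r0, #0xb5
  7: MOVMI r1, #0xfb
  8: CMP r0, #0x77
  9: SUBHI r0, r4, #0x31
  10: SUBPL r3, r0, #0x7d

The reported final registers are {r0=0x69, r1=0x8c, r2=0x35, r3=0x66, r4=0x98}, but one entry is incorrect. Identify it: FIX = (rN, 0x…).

0: ✓ CMP  NZCV=1001
1: ✓ MOVGT  r4←0x28
2: ✓ ADDCC  r3←0x66
3: · ADDCS
4: ✓ CMP  NZCV=0000
5: ✓ SUBLS  r4←0x29
6: · MOVLT
7: · MOVMI
8: ✓ CMP  NZCV=1000
9: · SUBHI
10: · SUBPL

FIX = (r4, 0x29)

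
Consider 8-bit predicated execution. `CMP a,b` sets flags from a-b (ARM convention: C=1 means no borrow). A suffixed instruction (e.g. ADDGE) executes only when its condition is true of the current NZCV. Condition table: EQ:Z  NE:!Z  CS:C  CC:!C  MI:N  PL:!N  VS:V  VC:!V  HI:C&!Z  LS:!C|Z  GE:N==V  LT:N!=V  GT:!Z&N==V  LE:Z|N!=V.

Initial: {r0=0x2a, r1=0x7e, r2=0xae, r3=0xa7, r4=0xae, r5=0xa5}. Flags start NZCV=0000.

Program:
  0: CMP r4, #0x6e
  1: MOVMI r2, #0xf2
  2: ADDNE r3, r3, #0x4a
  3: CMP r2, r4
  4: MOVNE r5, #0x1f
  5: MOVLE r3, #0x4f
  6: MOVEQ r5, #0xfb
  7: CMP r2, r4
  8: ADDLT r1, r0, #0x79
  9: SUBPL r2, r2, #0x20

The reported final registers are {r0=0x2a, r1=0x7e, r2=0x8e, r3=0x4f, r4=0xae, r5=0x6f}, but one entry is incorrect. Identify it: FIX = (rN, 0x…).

[0] flags=0011 → (cmp)
[1] flags=0011 MI?F → skip
[2] flags=0011 NE?T → r3=0xf1
[3] flags=0110 → (cmp)
[4] flags=0110 NE?F → skip
[5] flags=0110 LE?T → r3=0x4f
[6] flags=0110 EQ?T → r5=0xfb
[7] flags=0110 → (cmp)
[8] flags=0110 LT?F → skip
[9] flags=0110 PL?T → r2=0x8e

FIX = (r5, 0xfb)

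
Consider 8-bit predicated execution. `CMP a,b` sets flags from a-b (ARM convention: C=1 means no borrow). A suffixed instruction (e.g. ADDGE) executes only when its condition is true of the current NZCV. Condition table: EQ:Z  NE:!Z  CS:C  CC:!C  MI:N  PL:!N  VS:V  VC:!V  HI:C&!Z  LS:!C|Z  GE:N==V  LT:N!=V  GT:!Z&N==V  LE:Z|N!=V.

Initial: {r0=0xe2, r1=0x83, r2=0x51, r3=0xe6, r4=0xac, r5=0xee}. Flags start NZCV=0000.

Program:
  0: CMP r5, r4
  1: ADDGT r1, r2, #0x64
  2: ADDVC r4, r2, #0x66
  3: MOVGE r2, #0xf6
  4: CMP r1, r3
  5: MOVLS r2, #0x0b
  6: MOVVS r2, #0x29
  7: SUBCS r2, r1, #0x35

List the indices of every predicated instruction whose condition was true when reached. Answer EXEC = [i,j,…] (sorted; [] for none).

[0] flags=0010 → (cmp)
[1] flags=0010 GT?T → r1=0xb5
[2] flags=0010 VC?T → r4=0xb7
[3] flags=0010 GE?T → r2=0xf6
[4] flags=1000 → (cmp)
[5] flags=1000 LS?T → r2=0x0b
[6] flags=1000 VS?F → skip
[7] flags=1000 CS?F → skip

EXEC = [1,2,3,5]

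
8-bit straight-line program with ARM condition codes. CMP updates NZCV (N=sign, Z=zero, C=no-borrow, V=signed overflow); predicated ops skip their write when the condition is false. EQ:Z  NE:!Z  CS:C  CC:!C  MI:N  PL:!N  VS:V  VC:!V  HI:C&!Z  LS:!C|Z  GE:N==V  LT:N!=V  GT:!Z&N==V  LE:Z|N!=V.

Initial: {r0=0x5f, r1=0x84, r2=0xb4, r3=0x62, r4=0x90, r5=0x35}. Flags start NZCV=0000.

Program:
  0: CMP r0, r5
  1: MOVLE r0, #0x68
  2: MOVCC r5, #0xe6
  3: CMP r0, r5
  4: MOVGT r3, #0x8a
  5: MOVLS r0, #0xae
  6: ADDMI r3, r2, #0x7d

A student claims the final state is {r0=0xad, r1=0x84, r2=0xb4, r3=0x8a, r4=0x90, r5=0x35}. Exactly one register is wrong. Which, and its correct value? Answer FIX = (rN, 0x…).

[0] flags=0010 → (cmp)
[1] flags=0010 LE?F → skip
[2] flags=0010 CC?F → skip
[3] flags=0010 → (cmp)
[4] flags=0010 GT?T → r3=0x8a
[5] flags=0010 LS?F → skip
[6] flags=0010 MI?F → skip

FIX = (r0, 0x5f)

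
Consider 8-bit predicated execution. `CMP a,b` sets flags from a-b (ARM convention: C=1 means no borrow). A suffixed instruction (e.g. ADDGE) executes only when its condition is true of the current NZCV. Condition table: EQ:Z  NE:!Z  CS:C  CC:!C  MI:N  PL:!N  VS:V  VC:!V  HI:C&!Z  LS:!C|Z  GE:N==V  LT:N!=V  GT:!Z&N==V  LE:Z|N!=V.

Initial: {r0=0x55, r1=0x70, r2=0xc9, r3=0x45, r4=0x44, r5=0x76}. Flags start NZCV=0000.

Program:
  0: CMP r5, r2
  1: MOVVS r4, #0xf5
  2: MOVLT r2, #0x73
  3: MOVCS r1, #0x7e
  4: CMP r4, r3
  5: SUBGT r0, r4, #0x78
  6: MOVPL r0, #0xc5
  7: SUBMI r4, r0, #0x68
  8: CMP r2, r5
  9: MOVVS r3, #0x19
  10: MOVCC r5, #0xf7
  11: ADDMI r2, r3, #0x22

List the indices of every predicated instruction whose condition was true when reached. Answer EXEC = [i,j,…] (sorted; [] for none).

[0] flags=1001 → (cmp)
[1] flags=1001 VS?T → r4=0xf5
[2] flags=1001 LT?F → skip
[3] flags=1001 CS?F → skip
[4] flags=1010 → (cmp)
[5] flags=1010 GT?F → skip
[6] flags=1010 PL?F → skip
[7] flags=1010 MI?T → r4=0xed
[8] flags=0011 → (cmp)
[9] flags=0011 VS?T → r3=0x19
[10] flags=0011 CC?F → skip
[11] flags=0011 MI?F → skip

EXEC = [1,7,9]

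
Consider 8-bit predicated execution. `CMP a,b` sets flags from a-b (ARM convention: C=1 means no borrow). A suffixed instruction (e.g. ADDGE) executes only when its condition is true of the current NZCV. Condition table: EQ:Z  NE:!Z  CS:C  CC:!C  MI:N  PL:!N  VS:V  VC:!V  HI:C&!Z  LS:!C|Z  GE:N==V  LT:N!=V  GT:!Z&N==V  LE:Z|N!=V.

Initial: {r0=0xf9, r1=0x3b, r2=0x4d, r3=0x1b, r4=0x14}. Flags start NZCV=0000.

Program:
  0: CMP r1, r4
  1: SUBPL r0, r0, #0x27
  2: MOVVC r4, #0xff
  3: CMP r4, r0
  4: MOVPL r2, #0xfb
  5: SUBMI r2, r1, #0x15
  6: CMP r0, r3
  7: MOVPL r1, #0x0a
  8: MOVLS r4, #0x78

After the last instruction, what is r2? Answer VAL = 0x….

VAL = 0xfb

[0] flags=0010 → (cmp)
[1] flags=0010 PL?T → r0=0xd2
[2] flags=0010 VC?T → r4=0xff
[3] flags=0010 → (cmp)
[4] flags=0010 PL?T → r2=0xfb
[5] flags=0010 MI?F → skip
[6] flags=1010 → (cmp)
[7] flags=1010 PL?F → skip
[8] flags=1010 LS?F → skip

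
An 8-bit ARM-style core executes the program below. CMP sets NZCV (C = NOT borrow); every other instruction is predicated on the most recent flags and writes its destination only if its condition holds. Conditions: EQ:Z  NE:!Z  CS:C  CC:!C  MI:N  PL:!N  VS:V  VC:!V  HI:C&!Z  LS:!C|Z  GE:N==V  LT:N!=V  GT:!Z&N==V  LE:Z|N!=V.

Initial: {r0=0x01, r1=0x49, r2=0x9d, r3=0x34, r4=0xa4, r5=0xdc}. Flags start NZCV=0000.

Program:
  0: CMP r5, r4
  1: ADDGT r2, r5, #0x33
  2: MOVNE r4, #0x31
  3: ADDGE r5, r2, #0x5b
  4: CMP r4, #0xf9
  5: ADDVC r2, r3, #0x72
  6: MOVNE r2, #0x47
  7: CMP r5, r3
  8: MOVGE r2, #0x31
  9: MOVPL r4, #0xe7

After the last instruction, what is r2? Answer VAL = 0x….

VAL = 0x31

[0] flags=0010 → (cmp)
[1] flags=0010 GT?T → r2=0x0f
[2] flags=0010 NE?T → r4=0x31
[3] flags=0010 GE?T → r5=0x6a
[4] flags=0000 → (cmp)
[5] flags=0000 VC?T → r2=0xa6
[6] flags=0000 NE?T → r2=0x47
[7] flags=0010 → (cmp)
[8] flags=0010 GE?T → r2=0x31
[9] flags=0010 PL?T → r4=0xe7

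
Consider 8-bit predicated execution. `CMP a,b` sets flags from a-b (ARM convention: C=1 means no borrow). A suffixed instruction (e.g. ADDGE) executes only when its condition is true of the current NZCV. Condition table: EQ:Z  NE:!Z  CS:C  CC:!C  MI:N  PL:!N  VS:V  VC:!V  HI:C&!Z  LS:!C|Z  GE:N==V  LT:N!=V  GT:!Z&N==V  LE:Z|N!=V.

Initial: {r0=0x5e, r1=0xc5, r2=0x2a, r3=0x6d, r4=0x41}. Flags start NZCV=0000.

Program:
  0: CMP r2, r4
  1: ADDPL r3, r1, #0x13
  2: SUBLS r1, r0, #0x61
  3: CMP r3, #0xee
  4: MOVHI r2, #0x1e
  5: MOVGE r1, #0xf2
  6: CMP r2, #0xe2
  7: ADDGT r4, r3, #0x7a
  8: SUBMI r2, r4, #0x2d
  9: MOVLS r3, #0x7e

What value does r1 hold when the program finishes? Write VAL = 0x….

[0] flags=1000 → (cmp)
[1] flags=1000 PL?F → skip
[2] flags=1000 LS?T → r1=0xfd
[3] flags=0000 → (cmp)
[4] flags=0000 HI?F → skip
[5] flags=0000 GE?T → r1=0xf2
[6] flags=0000 → (cmp)
[7] flags=0000 GT?T → r4=0xe7
[8] flags=0000 MI?F → skip
[9] flags=0000 LS?T → r3=0x7e

VAL = 0xf2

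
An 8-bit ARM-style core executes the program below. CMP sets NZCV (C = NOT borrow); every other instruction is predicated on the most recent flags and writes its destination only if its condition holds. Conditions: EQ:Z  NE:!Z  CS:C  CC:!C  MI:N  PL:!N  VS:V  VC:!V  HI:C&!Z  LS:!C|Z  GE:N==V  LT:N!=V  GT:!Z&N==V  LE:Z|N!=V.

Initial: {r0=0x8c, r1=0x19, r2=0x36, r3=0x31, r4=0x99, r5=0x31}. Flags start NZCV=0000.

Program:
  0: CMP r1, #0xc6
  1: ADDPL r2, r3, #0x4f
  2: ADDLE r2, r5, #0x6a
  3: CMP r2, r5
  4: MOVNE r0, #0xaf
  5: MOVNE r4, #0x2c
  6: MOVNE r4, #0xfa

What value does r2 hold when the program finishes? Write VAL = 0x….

[0] flags=0000 → (cmp)
[1] flags=0000 PL?T → r2=0x80
[2] flags=0000 LE?F → skip
[3] flags=0011 → (cmp)
[4] flags=0011 NE?T → r0=0xaf
[5] flags=0011 NE?T → r4=0x2c
[6] flags=0011 NE?T → r4=0xfa

VAL = 0x80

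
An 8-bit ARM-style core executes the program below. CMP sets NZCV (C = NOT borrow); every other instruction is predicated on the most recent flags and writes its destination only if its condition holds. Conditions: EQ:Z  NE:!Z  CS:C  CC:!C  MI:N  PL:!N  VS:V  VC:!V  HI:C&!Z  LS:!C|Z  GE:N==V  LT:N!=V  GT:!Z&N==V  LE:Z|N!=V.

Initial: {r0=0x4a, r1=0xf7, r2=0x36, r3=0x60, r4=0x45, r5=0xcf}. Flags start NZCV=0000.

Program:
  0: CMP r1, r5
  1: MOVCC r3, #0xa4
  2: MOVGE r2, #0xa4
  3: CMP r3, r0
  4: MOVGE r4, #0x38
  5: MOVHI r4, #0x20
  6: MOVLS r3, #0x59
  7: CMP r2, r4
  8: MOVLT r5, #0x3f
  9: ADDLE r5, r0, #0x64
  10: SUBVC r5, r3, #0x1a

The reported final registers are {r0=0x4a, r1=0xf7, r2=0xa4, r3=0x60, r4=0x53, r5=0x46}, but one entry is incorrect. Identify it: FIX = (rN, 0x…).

FIX = (r4, 0x20)

0: ✓ CMP  NZCV=0010
1: · MOVCC
2: ✓ MOVGE  r2←0xa4
3: ✓ CMP  NZCV=0010
4: ✓ MOVGE  r4←0x38
5: ✓ MOVHI  r4←0x20
6: · MOVLS
7: ✓ CMP  NZCV=1010
8: ✓ MOVLT  r5←0x3f
9: ✓ ADDLE  r5←0xae
10: ✓ SUBVC  r5←0x46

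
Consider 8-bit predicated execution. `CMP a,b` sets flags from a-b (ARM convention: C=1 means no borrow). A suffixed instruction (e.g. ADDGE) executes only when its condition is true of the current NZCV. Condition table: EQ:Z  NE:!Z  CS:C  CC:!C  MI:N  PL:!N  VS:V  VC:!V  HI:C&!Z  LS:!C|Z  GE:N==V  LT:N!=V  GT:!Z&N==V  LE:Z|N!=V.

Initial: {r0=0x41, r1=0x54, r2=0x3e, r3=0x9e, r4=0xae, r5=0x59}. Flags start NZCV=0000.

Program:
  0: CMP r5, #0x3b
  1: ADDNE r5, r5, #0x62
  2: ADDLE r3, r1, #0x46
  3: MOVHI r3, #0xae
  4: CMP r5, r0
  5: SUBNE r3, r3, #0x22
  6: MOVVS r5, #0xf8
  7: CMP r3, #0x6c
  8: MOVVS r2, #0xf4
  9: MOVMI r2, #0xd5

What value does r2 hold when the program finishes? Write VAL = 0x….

VAL = 0xf4

[0] flags=0010 → (cmp)
[1] flags=0010 NE?T → r5=0xbb
[2] flags=0010 LE?F → skip
[3] flags=0010 HI?T → r3=0xae
[4] flags=0011 → (cmp)
[5] flags=0011 NE?T → r3=0x8c
[6] flags=0011 VS?T → r5=0xf8
[7] flags=0011 → (cmp)
[8] flags=0011 VS?T → r2=0xf4
[9] flags=0011 MI?F → skip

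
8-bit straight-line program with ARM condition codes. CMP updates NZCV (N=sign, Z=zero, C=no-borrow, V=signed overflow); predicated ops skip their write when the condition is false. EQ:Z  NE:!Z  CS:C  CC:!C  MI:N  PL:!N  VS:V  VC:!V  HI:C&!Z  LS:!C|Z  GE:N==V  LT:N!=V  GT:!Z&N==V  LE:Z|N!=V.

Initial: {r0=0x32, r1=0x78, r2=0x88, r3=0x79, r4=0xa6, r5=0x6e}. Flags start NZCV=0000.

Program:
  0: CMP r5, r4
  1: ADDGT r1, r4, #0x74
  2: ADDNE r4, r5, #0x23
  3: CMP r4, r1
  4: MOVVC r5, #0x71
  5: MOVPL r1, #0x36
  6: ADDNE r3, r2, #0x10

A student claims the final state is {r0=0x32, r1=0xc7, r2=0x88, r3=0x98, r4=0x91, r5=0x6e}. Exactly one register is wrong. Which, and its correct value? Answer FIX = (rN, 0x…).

[0] flags=1001 → (cmp)
[1] flags=1001 GT?T → r1=0x1a
[2] flags=1001 NE?T → r4=0x91
[3] flags=0011 → (cmp)
[4] flags=0011 VC?F → skip
[5] flags=0011 PL?T → r1=0x36
[6] flags=0011 NE?T → r3=0x98

FIX = (r1, 0x36)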